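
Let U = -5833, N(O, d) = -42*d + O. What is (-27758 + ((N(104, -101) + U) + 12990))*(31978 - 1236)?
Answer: -499711210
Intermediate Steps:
N(O, d) = O - 42*d
(-27758 + ((N(104, -101) + U) + 12990))*(31978 - 1236) = (-27758 + (((104 - 42*(-101)) - 5833) + 12990))*(31978 - 1236) = (-27758 + (((104 + 4242) - 5833) + 12990))*30742 = (-27758 + ((4346 - 5833) + 12990))*30742 = (-27758 + (-1487 + 12990))*30742 = (-27758 + 11503)*30742 = -16255*30742 = -499711210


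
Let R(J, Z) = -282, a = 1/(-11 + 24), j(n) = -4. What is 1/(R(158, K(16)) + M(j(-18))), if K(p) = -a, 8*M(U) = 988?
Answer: -2/317 ≈ -0.0063092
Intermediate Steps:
a = 1/13 ≈ 0.076923
M(U) = 247/2 (M(U) = (1/8)*988 = 247/2)
K(p) = -1/13 (K(p) = -1*1/13 = -1/13)
1/(R(158, K(16)) + M(j(-18))) = 1/(-282 + 247/2) = 1/(-317/2) = -2/317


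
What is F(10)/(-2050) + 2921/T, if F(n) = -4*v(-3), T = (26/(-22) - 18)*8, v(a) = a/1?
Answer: -32944403/1730200 ≈ -19.041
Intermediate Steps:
v(a) = a (v(a) = a*1 = a)
T = -1688/11 (T = (26*(-1/22) - 18)*8 = (-13/11 - 18)*8 = -211/11*8 = -1688/11 ≈ -153.45)
F(n) = 12 (F(n) = -4*(-3) = 12)
F(10)/(-2050) + 2921/T = 12/(-2050) + 2921/(-1688/11) = 12*(-1/2050) + 2921*(-11/1688) = -6/1025 - 32131/1688 = -32944403/1730200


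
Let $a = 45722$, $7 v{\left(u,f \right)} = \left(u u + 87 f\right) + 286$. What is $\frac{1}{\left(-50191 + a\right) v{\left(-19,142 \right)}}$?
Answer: $- \frac{7}{58101469} \approx -1.2048 \cdot 10^{-7}$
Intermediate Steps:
$v{\left(u,f \right)} = \frac{286}{7} + \frac{u^{2}}{7} + \frac{87 f}{7}$ ($v{\left(u,f \right)} = \frac{\left(u u + 87 f\right) + 286}{7} = \frac{\left(u^{2} + 87 f\right) + 286}{7} = \frac{286 + u^{2} + 87 f}{7} = \frac{286}{7} + \frac{u^{2}}{7} + \frac{87 f}{7}$)
$\frac{1}{\left(-50191 + a\right) v{\left(-19,142 \right)}} = \frac{1}{\left(-50191 + 45722\right) \left(\frac{286}{7} + \frac{\left(-19\right)^{2}}{7} + \frac{87}{7} \cdot 142\right)} = \frac{1}{\left(-4469\right) \left(\frac{286}{7} + \frac{1}{7} \cdot 361 + \frac{12354}{7}\right)} = - \frac{1}{4469 \left(\frac{286}{7} + \frac{361}{7} + \frac{12354}{7}\right)} = - \frac{1}{4469 \cdot \frac{13001}{7}} = \left(- \frac{1}{4469}\right) \frac{7}{13001} = - \frac{7}{58101469}$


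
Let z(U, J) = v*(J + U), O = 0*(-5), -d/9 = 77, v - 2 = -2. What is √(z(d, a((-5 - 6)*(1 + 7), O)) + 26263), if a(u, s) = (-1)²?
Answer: √26263 ≈ 162.06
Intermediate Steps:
v = 0 (v = 2 - 2 = 0)
d = -693 (d = -9*77 = -693)
O = 0
a(u, s) = 1
z(U, J) = 0 (z(U, J) = 0*(J + U) = 0)
√(z(d, a((-5 - 6)*(1 + 7), O)) + 26263) = √(0 + 26263) = √26263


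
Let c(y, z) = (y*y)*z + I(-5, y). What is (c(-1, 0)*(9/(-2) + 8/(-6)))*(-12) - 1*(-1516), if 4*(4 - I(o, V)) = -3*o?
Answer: 3067/2 ≈ 1533.5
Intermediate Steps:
I(o, V) = 4 + 3*o/4 (I(o, V) = 4 - (-3)*o/4 = 4 + 3*o/4)
c(y, z) = ¼ + z*y² (c(y, z) = (y*y)*z + (4 + (¾)*(-5)) = y²*z + (4 - 15/4) = z*y² + ¼ = ¼ + z*y²)
(c(-1, 0)*(9/(-2) + 8/(-6)))*(-12) - 1*(-1516) = ((¼ + 0*(-1)²)*(9/(-2) + 8/(-6)))*(-12) - 1*(-1516) = ((¼ + 0*1)*(9*(-½) + 8*(-⅙)))*(-12) + 1516 = ((¼ + 0)*(-9/2 - 4/3))*(-12) + 1516 = ((¼)*(-35/6))*(-12) + 1516 = -35/24*(-12) + 1516 = 35/2 + 1516 = 3067/2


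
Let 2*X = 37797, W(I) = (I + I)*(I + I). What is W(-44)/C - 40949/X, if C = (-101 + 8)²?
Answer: -138545278/108968751 ≈ -1.2714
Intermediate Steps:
W(I) = 4*I² (W(I) = (2*I)*(2*I) = 4*I²)
X = 37797/2 (X = (½)*37797 = 37797/2 ≈ 18899.)
C = 8649 (C = (-93)² = 8649)
W(-44)/C - 40949/X = (4*(-44)²)/8649 - 40949/37797/2 = (4*1936)*(1/8649) - 40949*2/37797 = 7744*(1/8649) - 81898/37797 = 7744/8649 - 81898/37797 = -138545278/108968751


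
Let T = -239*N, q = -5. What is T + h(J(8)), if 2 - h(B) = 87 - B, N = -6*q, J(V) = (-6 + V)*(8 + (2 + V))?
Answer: -7219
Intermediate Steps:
J(V) = (-6 + V)*(10 + V)
N = 30 (N = -6*(-5) = 30)
h(B) = -85 + B (h(B) = 2 - (87 - B) = 2 + (-87 + B) = -85 + B)
T = -7170 (T = -239*30 = -7170)
T + h(J(8)) = -7170 + (-85 + (-60 + 8**2 + 4*8)) = -7170 + (-85 + (-60 + 64 + 32)) = -7170 + (-85 + 36) = -7170 - 49 = -7219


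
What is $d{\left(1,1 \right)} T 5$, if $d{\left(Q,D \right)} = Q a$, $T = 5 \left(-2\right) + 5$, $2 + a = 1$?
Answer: $25$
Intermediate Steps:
$a = -1$ ($a = -2 + 1 = -1$)
$T = -5$ ($T = -10 + 5 = -5$)
$d{\left(Q,D \right)} = - Q$ ($d{\left(Q,D \right)} = Q \left(-1\right) = - Q$)
$d{\left(1,1 \right)} T 5 = \left(-1\right) 1 \left(-5\right) 5 = \left(-1\right) \left(-5\right) 5 = 5 \cdot 5 = 25$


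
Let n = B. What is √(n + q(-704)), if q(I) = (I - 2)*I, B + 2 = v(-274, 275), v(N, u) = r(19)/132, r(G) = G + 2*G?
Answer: √240558857/22 ≈ 705.00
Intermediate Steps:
r(G) = 3*G
v(N, u) = 19/44 (v(N, u) = (3*19)/132 = 57*(1/132) = 19/44)
B = -69/44 (B = -2 + 19/44 = -69/44 ≈ -1.5682)
q(I) = I*(-2 + I) (q(I) = (-2 + I)*I = I*(-2 + I))
n = -69/44 ≈ -1.5682
√(n + q(-704)) = √(-69/44 - 704*(-2 - 704)) = √(-69/44 - 704*(-706)) = √(-69/44 + 497024) = √(21868987/44) = √240558857/22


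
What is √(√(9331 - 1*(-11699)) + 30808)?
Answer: √(30808 + √21030) ≈ 175.93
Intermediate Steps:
√(√(9331 - 1*(-11699)) + 30808) = √(√(9331 + 11699) + 30808) = √(√21030 + 30808) = √(30808 + √21030)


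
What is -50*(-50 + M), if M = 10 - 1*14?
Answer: 2700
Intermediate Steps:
M = -4 (M = 10 - 14 = -4)
-50*(-50 + M) = -50*(-50 - 4) = -50*(-54) = 2700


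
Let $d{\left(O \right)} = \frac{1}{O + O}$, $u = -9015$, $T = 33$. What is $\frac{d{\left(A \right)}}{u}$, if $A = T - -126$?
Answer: $- \frac{1}{2866770} \approx -3.4882 \cdot 10^{-7}$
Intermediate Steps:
$A = 159$ ($A = 33 - -126 = 33 + 126 = 159$)
$d{\left(O \right)} = \frac{1}{2 O}$
$\frac{d{\left(A \right)}}{u} = \frac{\frac{1}{2} \cdot \frac{1}{159}}{-9015} = \frac{1}{2} \cdot \frac{1}{159} \left(- \frac{1}{9015}\right) = \frac{1}{318} \left(- \frac{1}{9015}\right) = - \frac{1}{2866770}$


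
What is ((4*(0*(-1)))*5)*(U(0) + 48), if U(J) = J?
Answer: 0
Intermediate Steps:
((4*(0*(-1)))*5)*(U(0) + 48) = ((4*(0*(-1)))*5)*(0 + 48) = ((4*0)*5)*48 = (0*5)*48 = 0*48 = 0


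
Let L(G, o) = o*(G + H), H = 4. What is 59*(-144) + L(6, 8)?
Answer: -8416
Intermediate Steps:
L(G, o) = o*(4 + G) (L(G, o) = o*(G + 4) = o*(4 + G))
59*(-144) + L(6, 8) = 59*(-144) + 8*(4 + 6) = -8496 + 8*10 = -8496 + 80 = -8416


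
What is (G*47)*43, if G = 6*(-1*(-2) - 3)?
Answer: -12126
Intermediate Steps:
G = -6 (G = 6*(2 - 3) = 6*(-1) = -6)
(G*47)*43 = -6*47*43 = -282*43 = -12126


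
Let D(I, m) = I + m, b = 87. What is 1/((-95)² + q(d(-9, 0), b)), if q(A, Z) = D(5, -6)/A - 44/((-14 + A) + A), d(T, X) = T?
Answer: 72/649907 ≈ 0.00011079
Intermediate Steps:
q(A, Z) = -1/A - 44/(-14 + 2*A) (q(A, Z) = (5 - 6)/A - 44/((-14 + A) + A) = -1/A - 44/(-14 + 2*A))
1/((-95)² + q(d(-9, 0), b)) = 1/((-95)² + (7 - 23*(-9))/((-9)*(-7 - 9))) = 1/(9025 - ⅑*(7 + 207)/(-16)) = 1/(9025 - ⅑*(-1/16)*214) = 1/(9025 + 107/72) = 1/(649907/72) = 72/649907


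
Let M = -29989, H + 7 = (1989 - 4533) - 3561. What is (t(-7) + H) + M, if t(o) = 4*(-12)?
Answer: -36149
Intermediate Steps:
t(o) = -48
H = -6112 (H = -7 + ((1989 - 4533) - 3561) = -7 + (-2544 - 3561) = -7 - 6105 = -6112)
(t(-7) + H) + M = (-48 - 6112) - 29989 = -6160 - 29989 = -36149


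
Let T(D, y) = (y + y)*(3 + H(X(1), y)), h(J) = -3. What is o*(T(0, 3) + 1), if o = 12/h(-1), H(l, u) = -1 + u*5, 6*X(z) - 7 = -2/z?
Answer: -412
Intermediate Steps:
X(z) = 7/6 - 1/(3*z) (X(z) = 7/6 + (-2/z)/6 = 7/6 - 1/(3*z))
H(l, u) = -1 + 5*u
o = -4 (o = 12/(-3) = 12*(-⅓) = -4)
T(D, y) = 2*y*(2 + 5*y) (T(D, y) = (y + y)*(3 + (-1 + 5*y)) = (2*y)*(2 + 5*y) = 2*y*(2 + 5*y))
o*(T(0, 3) + 1) = -4*(2*3*(2 + 5*3) + 1) = -4*(2*3*(2 + 15) + 1) = -4*(2*3*17 + 1) = -4*(102 + 1) = -4*103 = -412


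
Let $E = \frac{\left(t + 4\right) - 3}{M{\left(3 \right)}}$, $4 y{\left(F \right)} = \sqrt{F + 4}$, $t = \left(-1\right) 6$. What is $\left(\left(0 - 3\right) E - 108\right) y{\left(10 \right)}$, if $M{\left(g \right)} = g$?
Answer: $- \frac{103 \sqrt{14}}{4} \approx -96.348$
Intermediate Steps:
$t = -6$
$y{\left(F \right)} = \frac{\sqrt{4 + F}}{4}$ ($y{\left(F \right)} = \frac{\sqrt{F + 4}}{4} = \frac{\sqrt{4 + F}}{4}$)
$E = - \frac{5}{3}$ ($E = \frac{\left(-6 + 4\right) - 3}{3} = \left(-2 - 3\right) \frac{1}{3} = \left(-5\right) \frac{1}{3} = - \frac{5}{3} \approx -1.6667$)
$\left(\left(0 - 3\right) E - 108\right) y{\left(10 \right)} = \left(\left(0 - 3\right) \left(- \frac{5}{3}\right) - 108\right) \frac{\sqrt{4 + 10}}{4} = \left(\left(-3\right) \left(- \frac{5}{3}\right) - 108\right) \frac{\sqrt{14}}{4} = \left(5 - 108\right) \frac{\sqrt{14}}{4} = - 103 \frac{\sqrt{14}}{4} = - \frac{103 \sqrt{14}}{4}$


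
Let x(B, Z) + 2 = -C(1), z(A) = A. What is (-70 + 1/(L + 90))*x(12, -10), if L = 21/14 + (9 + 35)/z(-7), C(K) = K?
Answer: 250488/1193 ≈ 209.96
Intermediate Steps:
x(B, Z) = -3 (x(B, Z) = -2 - 1*1 = -2 - 1 = -3)
L = -67/14 (L = 21/14 + (9 + 35)/(-7) = 21*(1/14) + 44*(-1/7) = 3/2 - 44/7 = -67/14 ≈ -4.7857)
(-70 + 1/(L + 90))*x(12, -10) = (-70 + 1/(-67/14 + 90))*(-3) = (-70 + 1/(1193/14))*(-3) = (-70 + 14/1193)*(-3) = -83496/1193*(-3) = 250488/1193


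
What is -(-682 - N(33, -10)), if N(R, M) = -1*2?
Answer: 680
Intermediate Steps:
N(R, M) = -2
-(-682 - N(33, -10)) = -(-682 - 1*(-2)) = -(-682 + 2) = -1*(-680) = 680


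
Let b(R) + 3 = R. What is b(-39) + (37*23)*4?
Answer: 3362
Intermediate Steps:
b(R) = -3 + R
b(-39) + (37*23)*4 = (-3 - 39) + (37*23)*4 = -42 + 851*4 = -42 + 3404 = 3362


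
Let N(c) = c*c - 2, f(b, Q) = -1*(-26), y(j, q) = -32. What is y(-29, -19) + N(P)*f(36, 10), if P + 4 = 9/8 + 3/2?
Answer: -1115/32 ≈ -34.844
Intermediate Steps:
P = -11/8 (P = -4 + (9/8 + 3/2) = -4 + 21/8 = -11/8 ≈ -1.3750)
f(b, Q) = 26
N(c) = -2 + c² (N(c) = c² - 2 = -2 + c²)
y(-29, -19) + N(P)*f(36, 10) = -32 + (-2 + (-11/8)²)*26 = -32 + (-2 + 121/64)*26 = -32 - 7/64*26 = -32 - 91/32 = -1115/32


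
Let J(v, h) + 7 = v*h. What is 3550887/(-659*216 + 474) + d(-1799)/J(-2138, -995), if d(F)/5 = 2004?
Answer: -839154558929/33533386290 ≈ -25.024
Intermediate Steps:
J(v, h) = -7 + h*v (J(v, h) = -7 + v*h = -7 + h*v)
d(F) = 10020 (d(F) = 5*2004 = 10020)
3550887/(-659*216 + 474) + d(-1799)/J(-2138, -995) = 3550887/(-659*216 + 474) + 10020/(-7 - 995*(-2138)) = 3550887/(-142344 + 474) + 10020/(-7 + 2127310) = 3550887/(-141870) + 10020/2127303 = 3550887*(-1/141870) + 10020*(1/2127303) = -1183629/47290 + 3340/709101 = -839154558929/33533386290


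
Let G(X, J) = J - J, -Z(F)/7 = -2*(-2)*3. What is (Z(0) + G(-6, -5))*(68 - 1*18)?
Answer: -4200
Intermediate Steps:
Z(F) = -84 (Z(F) = -7*(-2*(-2))*3 = -28*3 = -7*12 = -84)
G(X, J) = 0
(Z(0) + G(-6, -5))*(68 - 1*18) = (-84 + 0)*(68 - 1*18) = -84*(68 - 18) = -84*50 = -4200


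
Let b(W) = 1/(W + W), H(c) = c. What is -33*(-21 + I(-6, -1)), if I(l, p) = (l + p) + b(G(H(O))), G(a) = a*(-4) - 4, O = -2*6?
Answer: 7389/8 ≈ 923.63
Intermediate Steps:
O = -12
G(a) = -4 - 4*a (G(a) = -4*a - 4 = -4 - 4*a)
b(W) = 1/(2*W)
I(l, p) = 1/88 + l + p (I(l, p) = (l + p) + 1/(2*(-4 - 4*(-12))) = (l + p) + 1/(2*(-4 + 48)) = (l + p) + (½)/44 = (l + p) + (½)*(1/44) = (l + p) + 1/88 = 1/88 + l + p)
-33*(-21 + I(-6, -1)) = -33*(-21 + (1/88 - 6 - 1)) = -33*(-21 - 615/88) = -33*(-2463/88) = 7389/8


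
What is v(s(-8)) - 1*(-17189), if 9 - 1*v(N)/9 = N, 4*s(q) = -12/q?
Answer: 138133/8 ≈ 17267.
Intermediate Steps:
s(q) = -3/q (s(q) = (-12/q)/4 = -3/q)
v(N) = 81 - 9*N
v(s(-8)) - 1*(-17189) = (81 - (-27)/(-8)) - 1*(-17189) = (81 - (-27)*(-1)/8) + 17189 = (81 - 9*3/8) + 17189 = (81 - 27/8) + 17189 = 621/8 + 17189 = 138133/8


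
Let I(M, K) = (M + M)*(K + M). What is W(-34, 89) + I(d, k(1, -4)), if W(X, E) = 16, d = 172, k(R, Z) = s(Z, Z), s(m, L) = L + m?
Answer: 56432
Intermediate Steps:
k(R, Z) = 2*Z (k(R, Z) = Z + Z = 2*Z)
I(M, K) = 2*M*(K + M) (I(M, K) = (2*M)*(K + M) = 2*M*(K + M))
W(-34, 89) + I(d, k(1, -4)) = 16 + 2*172*(2*(-4) + 172) = 16 + 2*172*(-8 + 172) = 16 + 2*172*164 = 16 + 56416 = 56432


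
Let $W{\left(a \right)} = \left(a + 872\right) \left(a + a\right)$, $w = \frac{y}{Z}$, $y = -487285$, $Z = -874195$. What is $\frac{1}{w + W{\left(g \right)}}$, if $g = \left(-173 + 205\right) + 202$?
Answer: $\frac{174839}{90498162569} \approx 1.932 \cdot 10^{-6}$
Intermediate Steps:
$g = 234$ ($g = 32 + 202 = 234$)
$w = \frac{97457}{174839}$ ($w = - \frac{487285}{-874195} = \left(-487285\right) \left(- \frac{1}{874195}\right) = \frac{97457}{174839} \approx 0.55741$)
$W{\left(a \right)} = 2 a \left(872 + a\right)$ ($W{\left(a \right)} = \left(872 + a\right) 2 a = 2 a \left(872 + a\right)$)
$\frac{1}{w + W{\left(g \right)}} = \frac{1}{\frac{97457}{174839} + 2 \cdot 234 \left(872 + 234\right)} = \frac{1}{\frac{97457}{174839} + 2 \cdot 234 \cdot 1106} = \frac{1}{\frac{97457}{174839} + 517608} = \frac{1}{\frac{90498162569}{174839}} = \frac{174839}{90498162569}$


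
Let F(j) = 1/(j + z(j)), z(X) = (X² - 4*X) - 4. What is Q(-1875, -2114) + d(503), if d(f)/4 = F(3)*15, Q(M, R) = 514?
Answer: 499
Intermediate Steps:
z(X) = -4 + X² - 4*X
F(j) = 1/(-4 + j² - 3*j) (F(j) = 1/(j + (-4 + j² - 4*j)) = 1/(-4 + j² - 3*j))
d(f) = -15 (d(f) = 4*(15/(-4 + 3² - 3*3)) = 4*(15/(-4 + 9 - 9)) = 4*(15/(-4)) = 4*(-¼*15) = 4*(-15/4) = -15)
Q(-1875, -2114) + d(503) = 514 - 15 = 499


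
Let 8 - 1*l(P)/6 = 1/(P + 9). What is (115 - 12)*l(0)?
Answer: 14626/3 ≈ 4875.3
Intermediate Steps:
l(P) = 48 - 6/(9 + P) (l(P) = 48 - 6/(P + 9) = 48 - 6/(9 + P))
(115 - 12)*l(0) = (115 - 12)*(6*(71 + 8*0)/(9 + 0)) = 103*(6*(71 + 0)/9) = 103*(6*(⅑)*71) = 103*(142/3) = 14626/3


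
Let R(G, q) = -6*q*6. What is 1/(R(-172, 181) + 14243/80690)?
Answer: -80690/525761797 ≈ -0.00015347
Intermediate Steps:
R(G, q) = -36*q
1/(R(-172, 181) + 14243/80690) = 1/(-36*181 + 14243/80690) = 1/(-6516 + 14243*(1/80690)) = 1/(-6516 + 14243/80690) = 1/(-525761797/80690) = -80690/525761797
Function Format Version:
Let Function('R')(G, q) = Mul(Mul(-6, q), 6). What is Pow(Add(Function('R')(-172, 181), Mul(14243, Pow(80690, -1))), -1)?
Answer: Rational(-80690, 525761797) ≈ -0.00015347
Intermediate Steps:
Function('R')(G, q) = Mul(-36, q)
Pow(Add(Function('R')(-172, 181), Mul(14243, Pow(80690, -1))), -1) = Pow(Add(Mul(-36, 181), Mul(14243, Pow(80690, -1))), -1) = Pow(Add(-6516, Mul(14243, Rational(1, 80690))), -1) = Pow(Add(-6516, Rational(14243, 80690)), -1) = Pow(Rational(-525761797, 80690), -1) = Rational(-80690, 525761797)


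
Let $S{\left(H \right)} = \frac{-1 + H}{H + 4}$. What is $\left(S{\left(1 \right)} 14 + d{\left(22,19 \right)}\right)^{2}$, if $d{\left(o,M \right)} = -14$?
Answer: $196$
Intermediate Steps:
$S{\left(H \right)} = \frac{-1 + H}{4 + H}$
$\left(S{\left(1 \right)} 14 + d{\left(22,19 \right)}\right)^{2} = \left(\frac{-1 + 1}{4 + 1} \cdot 14 - 14\right)^{2} = \left(\frac{1}{5} \cdot 0 \cdot 14 - 14\right)^{2} = \left(0 \cdot 14 - 14\right)^{2} = \left(0 - 14\right)^{2} = \left(-14\right)^{2} = 196$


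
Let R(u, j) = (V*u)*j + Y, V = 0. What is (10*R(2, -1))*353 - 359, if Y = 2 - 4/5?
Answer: 3877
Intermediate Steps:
Y = 6/5 (Y = 2 - 4/5 = 6/5 ≈ 1.2000)
R(u, j) = 6/5 (R(u, j) = (0*u)*j + 6/5 = 0*j + 6/5 = 0 + 6/5 = 6/5)
(10*R(2, -1))*353 - 359 = (10*(6/5))*353 - 359 = 12*353 - 359 = 4236 - 359 = 3877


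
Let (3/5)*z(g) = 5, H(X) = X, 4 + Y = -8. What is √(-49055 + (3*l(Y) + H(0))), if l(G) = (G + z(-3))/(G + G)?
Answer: I*√7063854/12 ≈ 221.48*I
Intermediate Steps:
Y = -12 (Y = -4 - 8 = -12)
z(g) = 25/3 (z(g) = (5/3)*5 = 25/3)
l(G) = (25/3 + G)/(2*G) (l(G) = (G + 25/3)/(G + G) = (25/3 + G)/((2*G)) = (25/3 + G)*(1/(2*G)) = (25/3 + G)/(2*G))
√(-49055 + (3*l(Y) + H(0))) = √(-49055 + (3*((⅙)*(25 + 3*(-12))/(-12)) + 0)) = √(-49055 + (3*((⅙)*(-1/12)*(25 - 36)) + 0)) = √(-49055 + (3*((⅙)*(-1/12)*(-11)) + 0)) = √(-49055 + (3*(11/72) + 0)) = √(-49055 + (11/24 + 0)) = √(-49055 + 11/24) = √(-1177309/24) = I*√7063854/12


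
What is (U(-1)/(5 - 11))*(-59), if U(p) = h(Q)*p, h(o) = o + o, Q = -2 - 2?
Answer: 236/3 ≈ 78.667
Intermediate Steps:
Q = -4
h(o) = 2*o
U(p) = -8*p (U(p) = (2*(-4))*p = -8*p)
(U(-1)/(5 - 11))*(-59) = ((-8*(-1))/(5 - 11))*(-59) = (8/(-6))*(-59) = -1/6*8*(-59) = -4/3*(-59) = 236/3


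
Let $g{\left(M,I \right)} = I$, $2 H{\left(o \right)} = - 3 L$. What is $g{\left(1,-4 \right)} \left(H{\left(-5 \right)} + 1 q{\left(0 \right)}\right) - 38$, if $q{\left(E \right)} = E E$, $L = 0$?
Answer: $-38$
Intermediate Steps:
$H{\left(o \right)} = 0$ ($H{\left(o \right)} = \frac{\left(-3\right) 0}{2} = \frac{1}{2} \cdot 0 = 0$)
$q{\left(E \right)} = E^{2}$
$g{\left(1,-4 \right)} \left(H{\left(-5 \right)} + 1 q{\left(0 \right)}\right) - 38 = - 4 \left(0 + 1 \cdot 0^{2}\right) - 38 = - 4 \left(0 + 1 \cdot 0\right) - 38 = - 4 \left(0 + 0\right) - 38 = \left(-4\right) 0 - 38 = 0 - 38 = -38$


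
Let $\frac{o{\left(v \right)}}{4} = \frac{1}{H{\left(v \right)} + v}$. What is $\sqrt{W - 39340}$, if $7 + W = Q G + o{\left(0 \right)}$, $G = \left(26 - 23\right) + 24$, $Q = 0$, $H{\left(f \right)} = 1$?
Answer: $i \sqrt{39343} \approx 198.35 i$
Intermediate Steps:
$o{\left(v \right)} = \frac{4}{1 + v}$
$G = 27$ ($G = 3 + 24 = 27$)
$W = -3$ ($W = -7 + \left(0 \cdot 27 + \frac{4}{1 + 0}\right) = -7 + \left(0 + \frac{4}{1}\right) = -7 + \left(0 + 4 \cdot 1\right) = -7 + \left(0 + 4\right) = -7 + 4 = -3$)
$\sqrt{W - 39340} = \sqrt{-3 - 39340} = \sqrt{-39343} = i \sqrt{39343}$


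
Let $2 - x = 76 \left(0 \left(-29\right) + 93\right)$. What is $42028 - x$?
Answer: $49094$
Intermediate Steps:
$x = -7066$ ($x = 2 - 76 \left(0 \left(-29\right) + 93\right) = 2 - 76 \left(0 + 93\right) = 2 - 76 \cdot 93 = 2 - 7068 = -7066$)
$42028 - x = 42028 - -7066 = 42028 + 7066 = 49094$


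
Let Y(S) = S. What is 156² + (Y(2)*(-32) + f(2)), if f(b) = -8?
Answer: 24264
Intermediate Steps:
156² + (Y(2)*(-32) + f(2)) = 156² + (2*(-32) - 8) = 24336 + (-64 - 8) = 24336 - 72 = 24264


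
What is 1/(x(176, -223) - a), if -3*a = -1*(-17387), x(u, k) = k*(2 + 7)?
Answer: 3/11366 ≈ 0.00026395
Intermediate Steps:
x(u, k) = 9*k (x(u, k) = k*9 = 9*k)
a = -17387/3 (a = -(-1)*(-17387)/3 = -1/3*17387 = -17387/3 ≈ -5795.7)
1/(x(176, -223) - a) = 1/(9*(-223) - 1*(-17387/3)) = 1/(-2007 + 17387/3) = 1/(11366/3) = 3/11366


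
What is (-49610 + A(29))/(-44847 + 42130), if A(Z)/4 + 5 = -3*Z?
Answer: 49978/2717 ≈ 18.395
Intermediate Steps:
A(Z) = -20 - 12*Z (A(Z) = -20 + 4*(-3*Z) = -20 - 12*Z)
(-49610 + A(29))/(-44847 + 42130) = (-49610 + (-20 - 12*29))/(-44847 + 42130) = (-49610 + (-20 - 348))/(-2717) = (-49610 - 368)*(-1/2717) = -49978*(-1/2717) = 49978/2717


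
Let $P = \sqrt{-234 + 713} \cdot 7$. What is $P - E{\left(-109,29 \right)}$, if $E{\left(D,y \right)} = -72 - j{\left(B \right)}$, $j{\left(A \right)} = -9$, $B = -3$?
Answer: $63 + 7 \sqrt{479} \approx 216.2$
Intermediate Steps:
$E{\left(D,y \right)} = -63$ ($E{\left(D,y \right)} = -72 - -9 = -72 + 9 = -63$)
$P = 7 \sqrt{479}$ ($P = \sqrt{479} \cdot 7 = 7 \sqrt{479} \approx 153.2$)
$P - E{\left(-109,29 \right)} = 7 \sqrt{479} - -63 = 7 \sqrt{479} + 63 = 63 + 7 \sqrt{479}$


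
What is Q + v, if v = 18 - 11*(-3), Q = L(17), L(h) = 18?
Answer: 69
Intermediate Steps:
Q = 18
v = 51 (v = 18 - 1*(-33) = 18 + 33 = 51)
Q + v = 18 + 51 = 69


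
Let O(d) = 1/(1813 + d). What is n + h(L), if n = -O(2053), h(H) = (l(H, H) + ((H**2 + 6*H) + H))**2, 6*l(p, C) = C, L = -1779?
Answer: 76822684134046235/7732 ≈ 9.9357e+12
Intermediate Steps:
l(p, C) = C/6
h(H) = (H**2 + 43*H/6)**2 (h(H) = (H/6 + ((H**2 + 6*H) + H))**2 = (H/6 + (H**2 + 7*H))**2 = (H**2 + 43*H/6)**2)
n = -1/3866 (n = -1/(1813 + 2053) = -1/3866 ≈ -0.00025867)
n + h(L) = -1/3866 + (1/36)*(-1779)**2*(43 + 6*(-1779))**2 = -1/3866 + (1/36)*3164841*(43 - 10674)**2 = -1/3866 + (1/36)*3164841*(-10631)**2 = -1/3866 + (1/36)*3164841*113018161 = -1/3866 + 39742723297489/4 = 76822684134046235/7732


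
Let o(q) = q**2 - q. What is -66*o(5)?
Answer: -1320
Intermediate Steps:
-66*o(5) = -330*(-1 + 5) = -330*4 = -66*20 = -1320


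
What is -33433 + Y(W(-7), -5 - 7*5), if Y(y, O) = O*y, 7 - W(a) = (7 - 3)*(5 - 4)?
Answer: -33553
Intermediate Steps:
W(a) = 3 (W(a) = 7 - (7 - 3)*(5 - 4) = 7 - 4 = 3)
-33433 + Y(W(-7), -5 - 7*5) = -33433 + (-5 - 7*5)*3 = -33433 + (-5 - 35)*3 = -33433 - 40*3 = -33433 - 120 = -33553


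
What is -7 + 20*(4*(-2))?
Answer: -167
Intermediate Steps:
-7 + 20*(4*(-2)) = -7 + 20*(-8) = -7 - 160 = -167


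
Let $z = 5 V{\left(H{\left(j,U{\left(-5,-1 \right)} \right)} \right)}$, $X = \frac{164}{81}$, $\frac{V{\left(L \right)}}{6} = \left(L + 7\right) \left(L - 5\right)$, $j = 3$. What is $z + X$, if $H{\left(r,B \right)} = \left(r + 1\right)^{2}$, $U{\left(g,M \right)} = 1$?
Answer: $\frac{614954}{81} \approx 7592.0$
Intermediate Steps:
$H{\left(r,B \right)} = \left(1 + r\right)^{2}$
$V{\left(L \right)} = 6 \left(-5 + L\right) \left(7 + L\right)$ ($V{\left(L \right)} = 6 \left(L + 7\right) \left(L - 5\right) = 6 \left(7 + L\right) \left(-5 + L\right) = 6 \left(-5 + L\right) \left(7 + L\right)$)
$X = \frac{164}{81}$ ($X = 164 \cdot \frac{1}{81} = \frac{164}{81} \approx 2.0247$)
$z = 7590$ ($z = 5 \left(-210 + 6 \left(\left(1 + 3\right)^{2}\right)^{2} + 12 \left(1 + 3\right)^{2}\right) = 5 \left(-210 + 6 \left(4^{2}\right)^{2} + 12 \cdot 4^{2}\right) = 5 \left(-210 + 6 \cdot 16^{2} + 12 \cdot 16\right) = 5 \left(-210 + 6 \cdot 256 + 192\right) = 5 \left(-210 + 1536 + 192\right) = 5 \cdot 1518 = 7590$)
$z + X = 7590 + \frac{164}{81} = \frac{614954}{81}$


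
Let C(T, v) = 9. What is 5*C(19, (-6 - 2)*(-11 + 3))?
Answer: 45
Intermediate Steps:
5*C(19, (-6 - 2)*(-11 + 3)) = 5*9 = 45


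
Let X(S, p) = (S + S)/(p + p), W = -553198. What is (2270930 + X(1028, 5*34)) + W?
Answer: 146007734/85 ≈ 1.7177e+6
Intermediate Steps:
X(S, p) = S/p (X(S, p) = (2*S)/((2*p)) = (2*S)*(1/(2*p)) = S/p)
(2270930 + X(1028, 5*34)) + W = (2270930 + 1028/((5*34))) - 553198 = (2270930 + 1028/170) - 553198 = (2270930 + 1028*(1/170)) - 553198 = (2270930 + 514/85) - 553198 = 193029564/85 - 553198 = 146007734/85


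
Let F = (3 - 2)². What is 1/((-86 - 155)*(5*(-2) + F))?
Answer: 1/2169 ≈ 0.00046104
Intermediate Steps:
F = 1 (F = 1² = 1)
1/((-86 - 155)*(5*(-2) + F)) = 1/((-86 - 155)*(5*(-2) + 1)) = 1/(-241*(-10 + 1)) = 1/(-241*(-9)) = 1/2169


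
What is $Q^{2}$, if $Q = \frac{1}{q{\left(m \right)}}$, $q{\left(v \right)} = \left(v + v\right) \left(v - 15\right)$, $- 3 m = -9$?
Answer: $\frac{1}{5184} \approx 0.0001929$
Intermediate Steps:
$m = 3$ ($m = \left(- \frac{1}{3}\right) \left(-9\right) = 3$)
$q{\left(v \right)} = 2 v \left(-15 + v\right)$
$Q = - \frac{1}{72}$ ($Q = \frac{1}{2 \cdot 3 \left(-15 + 3\right)} = \frac{1}{2 \cdot 3 \left(-12\right)} = \frac{1}{-72} = - \frac{1}{72} \approx -0.013889$)
$Q^{2} = \left(- \frac{1}{72}\right)^{2} = \frac{1}{5184}$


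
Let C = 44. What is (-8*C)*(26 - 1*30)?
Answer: 1408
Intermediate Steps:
(-8*C)*(26 - 1*30) = (-8*44)*(26 - 1*30) = -352*(26 - 30) = -352*(-4) = 1408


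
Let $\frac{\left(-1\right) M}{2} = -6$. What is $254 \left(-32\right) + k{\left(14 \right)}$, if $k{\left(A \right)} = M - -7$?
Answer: $-8109$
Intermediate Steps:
$M = 12$ ($M = \left(-2\right) \left(-6\right) = 12$)
$k{\left(A \right)} = 19$ ($k{\left(A \right)} = 12 - -7 = 12 + 7 = 19$)
$254 \left(-32\right) + k{\left(14 \right)} = 254 \left(-32\right) + 19 = -8128 + 19 = -8109$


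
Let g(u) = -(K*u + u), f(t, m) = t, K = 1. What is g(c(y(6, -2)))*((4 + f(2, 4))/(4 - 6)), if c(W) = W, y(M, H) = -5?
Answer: -30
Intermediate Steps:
g(u) = -2*u (g(u) = -(1*u + u) = -(u + u) = -2*u)
g(c(y(6, -2)))*((4 + f(2, 4))/(4 - 6)) = (-2*(-5))*((4 + 2)/(4 - 6)) = 10*(6/(-2)) = 10*(6*(-½)) = 10*(-3) = -30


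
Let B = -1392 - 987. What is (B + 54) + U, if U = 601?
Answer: -1724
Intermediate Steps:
B = -2379
(B + 54) + U = (-2379 + 54) + 601 = -2325 + 601 = -1724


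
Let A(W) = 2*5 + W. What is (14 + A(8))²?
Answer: 1024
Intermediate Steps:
A(W) = 10 + W
(14 + A(8))² = (14 + (10 + 8))² = (14 + 18)² = 32² = 1024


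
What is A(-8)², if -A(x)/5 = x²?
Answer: 102400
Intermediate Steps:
A(x) = -5*x²
A(-8)² = (-5*(-8)²)² = (-5*64)² = (-320)² = 102400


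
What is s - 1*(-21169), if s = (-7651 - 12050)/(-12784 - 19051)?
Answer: 673934816/31835 ≈ 21170.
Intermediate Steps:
s = 19701/31835 (s = -19701/(-31835) = -19701*(-1/31835) = 19701/31835 ≈ 0.61885)
s - 1*(-21169) = 19701/31835 - 1*(-21169) = 19701/31835 + 21169 = 673934816/31835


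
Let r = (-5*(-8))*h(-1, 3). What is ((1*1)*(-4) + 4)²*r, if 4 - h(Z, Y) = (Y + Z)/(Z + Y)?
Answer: 0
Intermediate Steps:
h(Z, Y) = 3 (h(Z, Y) = 4 - (Y + Z)/(Z + Y) = 4 - (Y + Z)/(Y + Z) = 4 - 1*1 = 4 - 1 = 3)
r = 120 (r = -5*(-8)*3 = 40*3 = 120)
((1*1)*(-4) + 4)²*r = ((1*1)*(-4) + 4)²*120 = (1*(-4) + 4)²*120 = (-4 + 4)²*120 = 0²*120 = 0*120 = 0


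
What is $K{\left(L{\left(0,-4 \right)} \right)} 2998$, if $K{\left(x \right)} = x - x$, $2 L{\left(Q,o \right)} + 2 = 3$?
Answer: $0$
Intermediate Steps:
$L{\left(Q,o \right)} = \frac{1}{2}$ ($L{\left(Q,o \right)} = -1 + \frac{1}{2} \cdot 3 = -1 + \frac{3}{2} = \frac{1}{2}$)
$K{\left(x \right)} = 0$
$K{\left(L{\left(0,-4 \right)} \right)} 2998 = 0 \cdot 2998 = 0$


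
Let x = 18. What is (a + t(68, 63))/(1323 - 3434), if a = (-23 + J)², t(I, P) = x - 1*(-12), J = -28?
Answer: -2631/2111 ≈ -1.2463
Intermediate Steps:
t(I, P) = 30 (t(I, P) = 18 - 1*(-12) = 18 + 12 = 30)
a = 2601 (a = (-23 - 28)² = (-51)² = 2601)
(a + t(68, 63))/(1323 - 3434) = (2601 + 30)/(1323 - 3434) = 2631/(-2111) = 2631*(-1/2111) = -2631/2111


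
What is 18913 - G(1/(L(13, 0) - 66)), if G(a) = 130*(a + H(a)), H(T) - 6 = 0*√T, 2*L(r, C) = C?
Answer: 598454/33 ≈ 18135.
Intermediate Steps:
L(r, C) = C/2
H(T) = 6 (H(T) = 6 + 0*√T = 6 + 0 = 6)
G(a) = 780 + 130*a (G(a) = 130*(a + 6) = 130*(6 + a) = 780 + 130*a)
18913 - G(1/(L(13, 0) - 66)) = 18913 - (780 + 130/((½)*0 - 66)) = 18913 - (780 + 130/(0 - 66)) = 18913 - (780 + 130/(-66)) = 18913 - (780 + 130*(-1/66)) = 18913 - (780 - 65/33) = 18913 - 1*25675/33 = 18913 - 25675/33 = 598454/33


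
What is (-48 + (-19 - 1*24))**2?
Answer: 8281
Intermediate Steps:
(-48 + (-19 - 1*24))**2 = (-48 + (-19 - 24))**2 = (-48 - 43)**2 = (-91)**2 = 8281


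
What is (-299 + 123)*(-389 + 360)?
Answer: 5104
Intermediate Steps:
(-299 + 123)*(-389 + 360) = -176*(-29) = 5104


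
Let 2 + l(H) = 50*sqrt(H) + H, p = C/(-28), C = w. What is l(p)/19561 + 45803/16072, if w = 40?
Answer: 895897379/314384392 + 50*I*sqrt(70)/136927 ≈ 2.8497 + 0.0030551*I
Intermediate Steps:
C = 40
p = -10/7 (p = 40/(-28) = 40*(-1/28) = -10/7 ≈ -1.4286)
l(H) = -2 + H + 50*sqrt(H) (l(H) = -2 + (50*sqrt(H) + H) = -2 + (H + 50*sqrt(H)) = -2 + H + 50*sqrt(H))
l(p)/19561 + 45803/16072 = (-2 - 10/7 + 50*sqrt(-10/7))/19561 + 45803/16072 = (-2 - 10/7 + 50*(I*sqrt(70)/7))*(1/19561) + 45803*(1/16072) = (-2 - 10/7 + 50*I*sqrt(70)/7)*(1/19561) + 45803/16072 = (-24/7 + 50*I*sqrt(70)/7)*(1/19561) + 45803/16072 = (-24/136927 + 50*I*sqrt(70)/136927) + 45803/16072 = 895897379/314384392 + 50*I*sqrt(70)/136927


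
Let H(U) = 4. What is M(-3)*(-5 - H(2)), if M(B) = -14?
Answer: 126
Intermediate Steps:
M(-3)*(-5 - H(2)) = -14*(-5 - 1*4) = -14*(-5 - 4) = -14*(-9) = 126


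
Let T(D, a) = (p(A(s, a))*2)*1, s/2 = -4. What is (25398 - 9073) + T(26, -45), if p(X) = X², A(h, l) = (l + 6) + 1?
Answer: 19213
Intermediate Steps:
s = -8 (s = 2*(-4) = -8)
A(h, l) = 7 + l (A(h, l) = (6 + l) + 1 = 7 + l)
T(D, a) = 2*(7 + a)² (T(D, a) = ((7 + a)²*2)*1 = (2*(7 + a)²)*1 = 2*(7 + a)²)
(25398 - 9073) + T(26, -45) = (25398 - 9073) + 2*(7 - 45)² = 16325 + 2*(-38)² = 16325 + 2*1444 = 16325 + 2888 = 19213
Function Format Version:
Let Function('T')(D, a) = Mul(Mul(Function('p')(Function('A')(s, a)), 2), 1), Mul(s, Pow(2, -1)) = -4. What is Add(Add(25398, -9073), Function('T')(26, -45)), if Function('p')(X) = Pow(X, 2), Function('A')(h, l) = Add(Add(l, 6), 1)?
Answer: 19213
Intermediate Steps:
s = -8 (s = Mul(2, -4) = -8)
Function('A')(h, l) = Add(7, l) (Function('A')(h, l) = Add(Add(6, l), 1) = Add(7, l))
Function('T')(D, a) = Mul(2, Pow(Add(7, a), 2)) (Function('T')(D, a) = Mul(Mul(Pow(Add(7, a), 2), 2), 1) = Mul(Mul(2, Pow(Add(7, a), 2)), 1) = Mul(2, Pow(Add(7, a), 2)))
Add(Add(25398, -9073), Function('T')(26, -45)) = Add(Add(25398, -9073), Mul(2, Pow(Add(7, -45), 2))) = Add(16325, Mul(2, Pow(-38, 2))) = Add(16325, Mul(2, 1444)) = Add(16325, 2888) = 19213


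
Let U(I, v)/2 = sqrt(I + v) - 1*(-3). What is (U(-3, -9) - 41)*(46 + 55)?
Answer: -3535 + 404*I*sqrt(3) ≈ -3535.0 + 699.75*I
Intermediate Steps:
U(I, v) = 6 + 2*sqrt(I + v) (U(I, v) = 2*(sqrt(I + v) - 1*(-3)) = 2*(sqrt(I + v) + 3) = 2*(3 + sqrt(I + v)) = 6 + 2*sqrt(I + v))
(U(-3, -9) - 41)*(46 + 55) = ((6 + 2*sqrt(-3 - 9)) - 41)*(46 + 55) = ((6 + 2*sqrt(-12)) - 41)*101 = ((6 + 2*(2*I*sqrt(3))) - 41)*101 = ((6 + 4*I*sqrt(3)) - 41)*101 = (-35 + 4*I*sqrt(3))*101 = -3535 + 404*I*sqrt(3)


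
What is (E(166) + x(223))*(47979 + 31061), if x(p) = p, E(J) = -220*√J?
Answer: 17625920 - 17388800*√166 ≈ -2.0641e+8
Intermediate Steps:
(E(166) + x(223))*(47979 + 31061) = (-220*√166 + 223)*(47979 + 31061) = (223 - 220*√166)*79040 = 17625920 - 17388800*√166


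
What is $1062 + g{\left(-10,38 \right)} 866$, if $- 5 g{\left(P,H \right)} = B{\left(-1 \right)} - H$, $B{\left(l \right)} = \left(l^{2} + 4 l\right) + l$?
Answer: $\frac{41682}{5} \approx 8336.4$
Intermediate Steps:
$B{\left(l \right)} = l^{2} + 5 l$
$g{\left(P,H \right)} = \frac{4}{5} + \frac{H}{5}$ ($g{\left(P,H \right)} = - \frac{- (5 - 1) - H}{5} = - \frac{\left(-1\right) 4 - H}{5} = - \frac{-4 - H}{5} = \frac{4}{5} + \frac{H}{5}$)
$1062 + g{\left(-10,38 \right)} 866 = 1062 + \left(\frac{4}{5} + \frac{1}{5} \cdot 38\right) 866 = 1062 + \left(\frac{4}{5} + \frac{38}{5}\right) 866 = 1062 + \frac{42}{5} \cdot 866 = 1062 + \frac{36372}{5} = \frac{41682}{5}$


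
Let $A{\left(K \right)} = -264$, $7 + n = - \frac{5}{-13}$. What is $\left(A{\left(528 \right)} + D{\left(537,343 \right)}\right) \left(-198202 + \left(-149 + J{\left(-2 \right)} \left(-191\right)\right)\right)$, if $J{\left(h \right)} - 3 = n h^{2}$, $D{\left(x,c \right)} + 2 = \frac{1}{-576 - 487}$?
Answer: $\frac{712639769772}{13819} \approx 5.157 \cdot 10^{7}$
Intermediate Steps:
$D{\left(x,c \right)} = - \frac{2127}{1063}$ ($D{\left(x,c \right)} = -2 + \frac{1}{-576 - 487} = -2 + \frac{1}{-1063} = -2 - \frac{1}{1063} = - \frac{2127}{1063}$)
$n = - \frac{86}{13}$ ($n = -7 - \frac{5}{-13} = -7 - - \frac{5}{13} = -7 + \frac{5}{13} = - \frac{86}{13} \approx -6.6154$)
$J{\left(h \right)} = 3 - \frac{86 h^{2}}{13}$
$\left(A{\left(528 \right)} + D{\left(537,343 \right)}\right) \left(-198202 + \left(-149 + J{\left(-2 \right)} \left(-191\right)\right)\right) = \left(-264 - \frac{2127}{1063}\right) \left(-198202 - \left(149 - \left(3 - \frac{86 \left(-2\right)^{2}}{13}\right) \left(-191\right)\right)\right) = - \frac{282759 \left(-198202 - \left(149 - \left(3 - \frac{344}{13}\right) \left(-191\right)\right)\right)}{1063} = - \frac{282759 \left(-198202 - - \frac{56318}{13}\right)}{1063} = - \frac{282759 \left(-198202 + \left(-149 + \frac{58255}{13}\right)\right)}{1063} = - \frac{282759 \left(-198202 + \frac{56318}{13}\right)}{1063} = \left(- \frac{282759}{1063}\right) \left(- \frac{2520308}{13}\right) = \frac{712639769772}{13819}$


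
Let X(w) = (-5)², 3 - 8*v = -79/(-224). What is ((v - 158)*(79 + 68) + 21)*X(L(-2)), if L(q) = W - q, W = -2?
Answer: -148200675/256 ≈ -5.7891e+5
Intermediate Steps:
v = 593/1792 (v = 3/8 - (-79)/(8*(-224)) = 3/8 - (-79)*(-1)/(8*224) = 3/8 - ⅛*79/224 = 3/8 - 79/1792 = 593/1792 ≈ 0.33091)
L(q) = -2 - q
X(w) = 25
((v - 158)*(79 + 68) + 21)*X(L(-2)) = ((593/1792 - 158)*(79 + 68) + 21)*25 = (-282543/1792*147 + 21)*25 = (-5933403/256 + 21)*25 = -5928027/256*25 = -148200675/256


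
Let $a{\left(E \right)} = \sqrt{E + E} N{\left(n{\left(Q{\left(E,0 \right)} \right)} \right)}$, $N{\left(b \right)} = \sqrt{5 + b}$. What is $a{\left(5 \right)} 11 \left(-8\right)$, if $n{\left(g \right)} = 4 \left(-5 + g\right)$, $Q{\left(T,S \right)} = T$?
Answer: $- 440 \sqrt{2} \approx -622.25$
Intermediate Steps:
$n{\left(g \right)} = -20 + 4 g$
$a{\left(E \right)} = \sqrt{2} \sqrt{E} \sqrt{-15 + 4 E}$ ($a{\left(E \right)} = \sqrt{E + E} \sqrt{5 + \left(-20 + 4 E\right)} = \sqrt{2 E} \sqrt{-15 + 4 E} = \sqrt{2} \sqrt{E} \sqrt{-15 + 4 E}$)
$a{\left(5 \right)} 11 \left(-8\right) = \sqrt{2} \sqrt{5} \sqrt{-15 + 4 \cdot 5} \cdot 11 \left(-8\right) = \sqrt{2} \sqrt{5} \sqrt{-15 + 20} \cdot 11 \left(-8\right) = \sqrt{2} \sqrt{5} \sqrt{5} \cdot 11 \left(-8\right) = 5 \sqrt{2} \cdot 11 \left(-8\right) = 55 \sqrt{2} \left(-8\right) = - 440 \sqrt{2}$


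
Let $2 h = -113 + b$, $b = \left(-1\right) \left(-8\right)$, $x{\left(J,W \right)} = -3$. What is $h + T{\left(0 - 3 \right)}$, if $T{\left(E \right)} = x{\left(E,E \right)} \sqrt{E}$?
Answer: $- \frac{105}{2} - 3 i \sqrt{3} \approx -52.5 - 5.1962 i$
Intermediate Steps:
$T{\left(E \right)} = - 3 \sqrt{E}$
$b = 8$
$h = - \frac{105}{2}$ ($h = \frac{-113 + 8}{2} = \frac{1}{2} \left(-105\right) = - \frac{105}{2} \approx -52.5$)
$h + T{\left(0 - 3 \right)} = - \frac{105}{2} - 3 \sqrt{0 - 3} = - \frac{105}{2} - 3 \sqrt{-3} = - \frac{105}{2} - 3 i \sqrt{3}$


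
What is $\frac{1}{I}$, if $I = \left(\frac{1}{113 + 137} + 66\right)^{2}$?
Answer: $\frac{62500}{272283001} \approx 0.00022954$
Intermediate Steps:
$I = \frac{272283001}{62500}$ ($I = \left(\frac{1}{250} + 66\right)^{2} = \left(\frac{16501}{250}\right)^{2} = \frac{272283001}{62500} \approx 4356.5$)
$\frac{1}{I} = \frac{1}{\frac{272283001}{62500}} = \frac{62500}{272283001}$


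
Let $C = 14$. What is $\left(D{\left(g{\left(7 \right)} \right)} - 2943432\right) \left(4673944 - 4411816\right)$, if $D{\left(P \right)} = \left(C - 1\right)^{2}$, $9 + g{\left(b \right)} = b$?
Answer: $-771511643664$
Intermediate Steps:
$g{\left(b \right)} = -9 + b$
$D{\left(P \right)} = 169$ ($D{\left(P \right)} = \left(14 - 1\right)^{2} = 13^{2} = 169$)
$\left(D{\left(g{\left(7 \right)} \right)} - 2943432\right) \left(4673944 - 4411816\right) = \left(169 - 2943432\right) \left(4673944 - 4411816\right) = \left(-2943263\right) 262128 = -771511643664$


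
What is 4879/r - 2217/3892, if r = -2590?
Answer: -1766507/720020 ≈ -2.4534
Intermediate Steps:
4879/r - 2217/3892 = 4879/(-2590) - 2217/3892 = 4879*(-1/2590) - 2217*1/3892 = -697/370 - 2217/3892 = -1766507/720020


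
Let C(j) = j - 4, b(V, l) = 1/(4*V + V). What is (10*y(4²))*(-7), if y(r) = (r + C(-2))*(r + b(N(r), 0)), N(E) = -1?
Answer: -11060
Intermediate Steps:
b(V, l) = 1/(5*V)
C(j) = -4 + j
y(r) = (-6 + r)*(-⅕ + r) (y(r) = (r + (-4 - 2))*(r + (⅕)/(-1)) = (r - 6)*(r + (⅕)*(-1)) = (-6 + r)*(r - ⅕) = (-6 + r)*(-⅕ + r))
(10*y(4²))*(-7) = (10*(6/5 + (4²)² - 31/5*4²))*(-7) = (10*(6/5 + 16² - 31/5*16))*(-7) = (10*(6/5 + 256 - 496/5))*(-7) = (10*158)*(-7) = 1580*(-7) = -11060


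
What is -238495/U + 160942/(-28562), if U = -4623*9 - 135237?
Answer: -10824866429/2525509164 ≈ -4.2862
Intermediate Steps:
U = -176844 (U = -41607 - 135237 = -176844)
-238495/U + 160942/(-28562) = -238495/(-176844) + 160942/(-28562) = -238495*(-1/176844) + 160942*(-1/28562) = 238495/176844 - 80471/14281 = -10824866429/2525509164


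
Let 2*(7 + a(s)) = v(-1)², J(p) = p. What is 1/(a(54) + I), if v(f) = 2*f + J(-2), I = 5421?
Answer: 1/5422 ≈ 0.00018443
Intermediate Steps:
v(f) = -2 + 2*f (v(f) = 2*f - 2 = -2 + 2*f)
a(s) = 1 (a(s) = -7 + (-2 + 2*(-1))²/2 = -7 + (-2 - 2)²/2 = -7 + (½)*(-4)² = -7 + (½)*16 = -7 + 8 = 1)
1/(a(54) + I) = 1/(1 + 5421) = 1/5422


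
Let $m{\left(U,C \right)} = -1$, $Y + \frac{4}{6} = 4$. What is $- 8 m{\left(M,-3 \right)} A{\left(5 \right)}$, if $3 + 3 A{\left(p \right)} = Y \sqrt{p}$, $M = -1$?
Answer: $-8 + \frac{80 \sqrt{5}}{9} \approx 11.876$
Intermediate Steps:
$Y = \frac{10}{3}$ ($Y = - \frac{2}{3} + 4 = \frac{10}{3} \approx 3.3333$)
$A{\left(p \right)} = -1 + \frac{10 \sqrt{p}}{9}$ ($A{\left(p \right)} = -1 + \frac{\frac{10}{3} \sqrt{p}}{3} = -1 + \frac{10 \sqrt{p}}{9}$)
$- 8 m{\left(M,-3 \right)} A{\left(5 \right)} = \left(-8\right) \left(-1\right) \left(-1 + \frac{10 \sqrt{5}}{9}\right) = 8 \left(-1 + \frac{10 \sqrt{5}}{9}\right) = -8 + \frac{80 \sqrt{5}}{9}$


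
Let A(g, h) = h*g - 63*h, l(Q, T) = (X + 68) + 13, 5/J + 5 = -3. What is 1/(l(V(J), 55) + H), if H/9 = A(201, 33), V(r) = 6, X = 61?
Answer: 1/41128 ≈ 2.4314e-5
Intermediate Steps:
J = -5/8 (J = 5/(-5 - 3) = 5/(-8) = 5*(-⅛) = -5/8 ≈ -0.62500)
l(Q, T) = 142 (l(Q, T) = (61 + 68) + 13 = 129 + 13 = 142)
A(g, h) = -63*h + g*h (A(g, h) = g*h - 63*h = -63*h + g*h)
H = 40986 (H = 9*(33*(-63 + 201)) = 9*(33*138) = 9*4554 = 40986)
1/(l(V(J), 55) + H) = 1/(142 + 40986) = 1/41128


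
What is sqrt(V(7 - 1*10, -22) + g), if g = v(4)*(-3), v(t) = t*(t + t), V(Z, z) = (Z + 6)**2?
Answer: I*sqrt(87) ≈ 9.3274*I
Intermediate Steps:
V(Z, z) = (6 + Z)**2
v(t) = 2*t**2 (v(t) = t*(2*t) = 2*t**2)
g = -96 (g = (2*4**2)*(-3) = (2*16)*(-3) = 32*(-3) = -96)
sqrt(V(7 - 1*10, -22) + g) = sqrt((6 + (7 - 1*10))**2 - 96) = sqrt((6 + (7 - 10))**2 - 96) = sqrt((6 - 3)**2 - 96) = sqrt(3**2 - 96) = sqrt(9 - 96) = sqrt(-87) = I*sqrt(87)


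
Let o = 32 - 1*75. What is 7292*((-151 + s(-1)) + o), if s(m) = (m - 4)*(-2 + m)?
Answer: -1305268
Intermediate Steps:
o = -43 (o = 32 - 75 = -43)
s(m) = (-4 + m)*(-2 + m)
7292*((-151 + s(-1)) + o) = 7292*((-151 + (8 + (-1)**2 - 6*(-1))) - 43) = 7292*((-151 + (8 + 1 + 6)) - 43) = 7292*((-151 + 15) - 43) = 7292*(-136 - 43) = 7292*(-179) = -1305268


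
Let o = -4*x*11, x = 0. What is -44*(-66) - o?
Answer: 2904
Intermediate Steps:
o = 0 (o = -4*0*11 = 0*11 = 0)
-44*(-66) - o = -44*(-66) - 1*0 = 2904 + 0 = 2904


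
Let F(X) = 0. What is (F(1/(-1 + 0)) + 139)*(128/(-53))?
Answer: -17792/53 ≈ -335.70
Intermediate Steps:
(F(1/(-1 + 0)) + 139)*(128/(-53)) = (0 + 139)*(128/(-53)) = 139*(128*(-1/53)) = 139*(-128/53) = -17792/53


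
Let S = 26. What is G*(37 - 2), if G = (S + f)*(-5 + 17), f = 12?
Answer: 15960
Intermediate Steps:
G = 456 (G = (26 + 12)*(-5 + 17) = 38*12 = 456)
G*(37 - 2) = 456*(37 - 2) = 456*35 = 15960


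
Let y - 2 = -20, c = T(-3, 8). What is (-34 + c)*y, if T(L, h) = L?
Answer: 666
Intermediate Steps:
c = -3
y = -18 (y = 2 - 20 = -18)
(-34 + c)*y = (-34 - 3)*(-18) = -37*(-18) = 666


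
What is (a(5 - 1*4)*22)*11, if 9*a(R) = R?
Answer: 242/9 ≈ 26.889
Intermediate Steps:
a(R) = R/9
(a(5 - 1*4)*22)*11 = (((5 - 1*4)/9)*22)*11 = (((5 - 4)/9)*22)*11 = (((1/9)*1)*22)*11 = ((1/9)*22)*11 = (22/9)*11 = 242/9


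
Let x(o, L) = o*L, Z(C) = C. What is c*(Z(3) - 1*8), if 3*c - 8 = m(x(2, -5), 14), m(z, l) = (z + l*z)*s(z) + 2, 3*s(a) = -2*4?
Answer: -2050/3 ≈ -683.33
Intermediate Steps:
s(a) = -8/3 (s(a) = (-2*4)/3 = (⅓)*(-8) = -8/3)
x(o, L) = L*o
m(z, l) = 2 - 8*z/3 - 8*l*z/3 (m(z, l) = (z + l*z)*(-8/3) + 2 = (-8*z/3 - 8*l*z/3) + 2 = 2 - 8*z/3 - 8*l*z/3)
c = 410/3 (c = 8/3 + (2 - (-40)*2/3 - 8/3*14*(-5*2))/3 = 8/3 + (2 - 8/3*(-10) - 8/3*14*(-10))/3 = 8/3 + (2 + 80/3 + 1120/3)/3 = 8/3 + (⅓)*402 = 8/3 + 134 = 410/3 ≈ 136.67)
c*(Z(3) - 1*8) = 410*(3 - 1*8)/3 = 410*(3 - 8)/3 = (410/3)*(-5) = -2050/3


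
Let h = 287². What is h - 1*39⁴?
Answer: -2231072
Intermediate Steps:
h = 82369
h - 1*39⁴ = 82369 - 1*39⁴ = 82369 - 1*2313441 = 82369 - 2313441 = -2231072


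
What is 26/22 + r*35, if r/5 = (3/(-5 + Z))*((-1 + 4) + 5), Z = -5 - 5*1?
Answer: -3067/11 ≈ -278.82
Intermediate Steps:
Z = -10 (Z = -5 - 5 = -10)
r = -8 (r = 5*((3/(-5 - 10))*((-1 + 4) + 5)) = 5*((3/(-15))*(3 + 5)) = 5*(-1/15*3*8) = 5*(-1/5*8) = 5*(-8/5) = -8)
26/22 + r*35 = 26/22 - 8*35 = 26*(1/22) - 280 = 13/11 - 280 = -3067/11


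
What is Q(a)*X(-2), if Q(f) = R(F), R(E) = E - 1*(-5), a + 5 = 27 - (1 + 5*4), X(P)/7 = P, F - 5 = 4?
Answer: -196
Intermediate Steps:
F = 9 (F = 5 + 4 = 9)
X(P) = 7*P
a = 1 (a = -5 + (27 - (1 + 5*4)) = -5 + (27 - (1 + 20)) = -5 + (27 - 1*21) = -5 + (27 - 21) = -5 + 6 = 1)
R(E) = 5 + E (R(E) = E + 5 = 5 + E)
Q(f) = 14 (Q(f) = 5 + 9 = 14)
Q(a)*X(-2) = 14*(7*(-2)) = 14*(-14) = -196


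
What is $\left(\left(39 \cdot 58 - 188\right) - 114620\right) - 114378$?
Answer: $-226924$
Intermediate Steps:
$\left(\left(39 \cdot 58 - 188\right) - 114620\right) - 114378 = \left(\left(2262 - 188\right) - 114620\right) - 114378 = \left(2074 - 114620\right) - 114378 = -112546 - 114378 = -226924$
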